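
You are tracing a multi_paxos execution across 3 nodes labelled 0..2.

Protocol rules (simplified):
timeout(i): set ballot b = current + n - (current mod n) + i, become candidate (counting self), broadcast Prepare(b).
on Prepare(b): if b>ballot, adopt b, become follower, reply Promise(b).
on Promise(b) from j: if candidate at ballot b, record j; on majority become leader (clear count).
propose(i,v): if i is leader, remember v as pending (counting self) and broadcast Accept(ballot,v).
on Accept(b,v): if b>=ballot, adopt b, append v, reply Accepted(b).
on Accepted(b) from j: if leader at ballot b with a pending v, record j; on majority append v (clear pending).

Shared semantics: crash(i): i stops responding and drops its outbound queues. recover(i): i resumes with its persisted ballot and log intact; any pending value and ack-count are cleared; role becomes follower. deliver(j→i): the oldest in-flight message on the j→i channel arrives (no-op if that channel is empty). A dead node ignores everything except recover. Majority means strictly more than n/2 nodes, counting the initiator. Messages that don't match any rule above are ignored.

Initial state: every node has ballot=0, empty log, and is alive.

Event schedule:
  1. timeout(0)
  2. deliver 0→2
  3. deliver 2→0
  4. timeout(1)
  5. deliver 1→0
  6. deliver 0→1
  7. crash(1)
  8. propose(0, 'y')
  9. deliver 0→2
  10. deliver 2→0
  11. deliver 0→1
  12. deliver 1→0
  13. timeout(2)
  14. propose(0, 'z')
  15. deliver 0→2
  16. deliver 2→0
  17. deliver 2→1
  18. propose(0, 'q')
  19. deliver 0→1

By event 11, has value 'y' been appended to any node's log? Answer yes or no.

[1] timeout(0) → N0(cand b3 [-])
[2] deliver 0→2 → N2(foll b3 [-])
[3] deliver 2→0 → N0(lead b3 [-])
[4] timeout(1) → N1(cand b4 [-])
[5] deliver 1→0 → N0(foll b4 [-])
[6] deliver 0→1 → ∅
[7] crash(1) → N1(✗cand b4 [-])
[8] propose(0,'y') → ∅
[9] deliver 0→2 → ∅
[10] deliver 2→0 → ∅
[11] deliver 0→1 → ∅

no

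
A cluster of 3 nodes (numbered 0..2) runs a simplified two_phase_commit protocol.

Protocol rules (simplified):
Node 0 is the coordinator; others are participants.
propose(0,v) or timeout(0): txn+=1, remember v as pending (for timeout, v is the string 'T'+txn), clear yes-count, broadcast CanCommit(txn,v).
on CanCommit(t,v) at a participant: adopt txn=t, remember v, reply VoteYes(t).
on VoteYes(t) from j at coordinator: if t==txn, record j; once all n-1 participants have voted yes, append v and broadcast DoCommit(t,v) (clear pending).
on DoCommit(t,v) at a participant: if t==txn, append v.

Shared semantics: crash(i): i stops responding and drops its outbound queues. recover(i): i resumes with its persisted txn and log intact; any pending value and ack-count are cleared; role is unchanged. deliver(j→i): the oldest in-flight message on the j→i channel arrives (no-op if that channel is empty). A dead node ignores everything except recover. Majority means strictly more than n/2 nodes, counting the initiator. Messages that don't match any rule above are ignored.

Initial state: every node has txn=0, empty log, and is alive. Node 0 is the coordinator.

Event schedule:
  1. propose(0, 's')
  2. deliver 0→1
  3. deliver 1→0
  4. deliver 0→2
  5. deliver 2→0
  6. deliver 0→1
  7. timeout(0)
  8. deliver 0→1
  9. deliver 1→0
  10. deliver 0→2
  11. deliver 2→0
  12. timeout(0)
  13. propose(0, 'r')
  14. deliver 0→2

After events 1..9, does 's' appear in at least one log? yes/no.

yes

step 1 propose(0,'s'): 0={coor,t=1,log=-}
step 2 deliver 0→1: 1={part,t=1,log=-}
step 3 deliver 1→0: —
step 4 deliver 0→2: 2={part,t=1,log=-}
step 5 deliver 2→0: 0={coor,t=1,log=s}
step 6 deliver 0→1: 1={part,t=1,log=s}
step 7 timeout(0): 0={coor,t=2,log=s}
step 8 deliver 0→1: 1={part,t=2,log=s}
step 9 deliver 1→0: —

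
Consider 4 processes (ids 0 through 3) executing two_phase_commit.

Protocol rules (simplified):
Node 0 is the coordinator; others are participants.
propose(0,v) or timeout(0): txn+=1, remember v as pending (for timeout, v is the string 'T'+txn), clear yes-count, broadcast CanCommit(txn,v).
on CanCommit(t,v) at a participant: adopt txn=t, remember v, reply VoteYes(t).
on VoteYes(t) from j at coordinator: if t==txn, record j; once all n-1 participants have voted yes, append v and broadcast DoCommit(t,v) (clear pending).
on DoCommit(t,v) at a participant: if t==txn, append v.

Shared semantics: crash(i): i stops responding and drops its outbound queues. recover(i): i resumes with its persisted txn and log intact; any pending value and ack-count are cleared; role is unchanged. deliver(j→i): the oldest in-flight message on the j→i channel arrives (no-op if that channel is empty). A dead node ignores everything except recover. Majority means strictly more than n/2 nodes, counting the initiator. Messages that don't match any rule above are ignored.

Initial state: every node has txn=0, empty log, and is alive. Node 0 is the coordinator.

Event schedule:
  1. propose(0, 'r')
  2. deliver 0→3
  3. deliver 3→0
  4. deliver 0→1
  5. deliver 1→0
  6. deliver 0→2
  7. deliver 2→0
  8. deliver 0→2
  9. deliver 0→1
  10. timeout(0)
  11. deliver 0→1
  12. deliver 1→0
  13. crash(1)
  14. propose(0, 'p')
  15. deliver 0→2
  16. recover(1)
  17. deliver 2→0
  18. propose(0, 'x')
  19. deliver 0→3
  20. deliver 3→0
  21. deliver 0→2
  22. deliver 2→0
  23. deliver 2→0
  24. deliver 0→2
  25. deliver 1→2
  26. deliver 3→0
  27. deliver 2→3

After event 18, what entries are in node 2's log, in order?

step 1 propose(0,'r'): 0={coor,t=1,log=-}
step 2 deliver 0→3: 3={part,t=1,log=-}
step 3 deliver 3→0: —
step 4 deliver 0→1: 1={part,t=1,log=-}
step 5 deliver 1→0: —
step 6 deliver 0→2: 2={part,t=1,log=-}
step 7 deliver 2→0: 0={coor,t=1,log=r}
step 8 deliver 0→2: 2={part,t=1,log=r}
step 9 deliver 0→1: 1={part,t=1,log=r}
step 10 timeout(0): 0={coor,t=2,log=r}
step 11 deliver 0→1: 1={part,t=2,log=r}
step 12 deliver 1→0: —
step 13 crash(1): 1={✗part,t=2,log=r}
step 14 propose(0,'p'): 0={coor,t=3,log=r}
step 15 deliver 0→2: 2={part,t=2,log=r}
step 16 recover(1): 1={part,t=2,log=r}
step 17 deliver 2→0: —
step 18 propose(0,'x'): 0={coor,t=4,log=r}

r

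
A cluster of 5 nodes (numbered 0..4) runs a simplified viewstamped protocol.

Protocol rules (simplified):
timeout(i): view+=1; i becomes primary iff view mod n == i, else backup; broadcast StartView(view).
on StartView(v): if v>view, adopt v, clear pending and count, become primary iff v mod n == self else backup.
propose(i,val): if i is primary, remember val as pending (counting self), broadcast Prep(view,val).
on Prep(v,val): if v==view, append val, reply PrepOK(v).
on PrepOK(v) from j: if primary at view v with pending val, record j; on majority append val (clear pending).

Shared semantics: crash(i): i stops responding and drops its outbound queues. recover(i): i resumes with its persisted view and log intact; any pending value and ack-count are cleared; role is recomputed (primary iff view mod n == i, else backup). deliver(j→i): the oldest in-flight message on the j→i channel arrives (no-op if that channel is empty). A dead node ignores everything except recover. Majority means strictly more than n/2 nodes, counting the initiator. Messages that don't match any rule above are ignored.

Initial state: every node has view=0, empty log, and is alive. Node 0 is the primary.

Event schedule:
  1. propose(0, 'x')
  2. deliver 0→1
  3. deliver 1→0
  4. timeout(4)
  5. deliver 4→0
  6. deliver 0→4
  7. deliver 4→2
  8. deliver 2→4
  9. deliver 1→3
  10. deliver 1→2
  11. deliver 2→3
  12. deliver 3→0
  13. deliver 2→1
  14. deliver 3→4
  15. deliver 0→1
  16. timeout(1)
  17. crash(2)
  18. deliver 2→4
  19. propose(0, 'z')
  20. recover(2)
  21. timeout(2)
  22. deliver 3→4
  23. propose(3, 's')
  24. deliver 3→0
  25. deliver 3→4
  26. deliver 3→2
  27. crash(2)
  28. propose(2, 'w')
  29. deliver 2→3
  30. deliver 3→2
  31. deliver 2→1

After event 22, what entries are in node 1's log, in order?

step 1 propose(0,'x'): —
step 2 deliver 0→1: 1={back,v=0,log=x}
step 3 deliver 1→0: —
step 4 timeout(4): 4={back,v=1,log=-}
step 5 deliver 4→0: 0={back,v=1,log=-}
step 6 deliver 0→4: —
step 7 deliver 4→2: 2={back,v=1,log=-}
step 8 deliver 2→4: —
step 9 deliver 1→3: —
step 10 deliver 1→2: —
step 11 deliver 2→3: —
step 12 deliver 3→0: —
step 13 deliver 2→1: —
step 14 deliver 3→4: —
step 15 deliver 0→1: —
step 16 timeout(1): 1={prim,v=1,log=x}
step 17 crash(2): 2={✗back,v=1,log=-}
step 18 deliver 2→4: —
step 19 propose(0,'z'): —
step 20 recover(2): 2={back,v=1,log=-}
step 21 timeout(2): 2={prim,v=2,log=-}
step 22 deliver 3→4: —

x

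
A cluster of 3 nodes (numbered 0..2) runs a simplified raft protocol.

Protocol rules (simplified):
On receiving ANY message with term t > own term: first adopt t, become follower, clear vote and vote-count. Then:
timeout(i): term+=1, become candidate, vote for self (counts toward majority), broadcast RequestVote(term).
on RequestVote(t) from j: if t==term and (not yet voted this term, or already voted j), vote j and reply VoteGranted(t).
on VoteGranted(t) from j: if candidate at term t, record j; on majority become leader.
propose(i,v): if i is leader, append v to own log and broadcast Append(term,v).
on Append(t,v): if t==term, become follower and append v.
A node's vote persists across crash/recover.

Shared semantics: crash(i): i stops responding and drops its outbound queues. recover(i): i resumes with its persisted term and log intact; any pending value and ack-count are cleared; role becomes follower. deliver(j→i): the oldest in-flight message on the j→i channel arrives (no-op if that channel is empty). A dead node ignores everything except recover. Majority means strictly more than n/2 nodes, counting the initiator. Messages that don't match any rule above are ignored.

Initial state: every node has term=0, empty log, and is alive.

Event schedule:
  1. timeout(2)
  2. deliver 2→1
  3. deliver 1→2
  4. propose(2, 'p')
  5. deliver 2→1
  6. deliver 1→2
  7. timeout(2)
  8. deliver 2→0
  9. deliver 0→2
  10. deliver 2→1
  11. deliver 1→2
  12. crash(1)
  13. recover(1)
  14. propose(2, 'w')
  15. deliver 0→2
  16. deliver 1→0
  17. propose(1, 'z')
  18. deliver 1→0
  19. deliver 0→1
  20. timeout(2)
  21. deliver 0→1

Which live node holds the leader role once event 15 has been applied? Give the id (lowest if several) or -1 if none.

step 1 timeout(2): 2={cand,t=1,log=-}
step 2 deliver 2→1: 1={foll,t=1,log=-}
step 3 deliver 1→2: 2={lead,t=1,log=-}
step 4 propose(2,'p'): 2={lead,t=1,log=p}
step 5 deliver 2→1: 1={foll,t=1,log=p}
step 6 deliver 1→2: —
step 7 timeout(2): 2={cand,t=2,log=p}
step 8 deliver 2→0: 0={foll,t=1,log=-}
step 9 deliver 0→2: —
step 10 deliver 2→1: 1={foll,t=2,log=p}
step 11 deliver 1→2: 2={lead,t=2,log=p}
step 12 crash(1): 1={✗foll,t=2,log=p}
step 13 recover(1): 1={foll,t=2,log=p}
step 14 propose(2,'w'): 2={lead,t=2,log=p,w}
step 15 deliver 0→2: —

2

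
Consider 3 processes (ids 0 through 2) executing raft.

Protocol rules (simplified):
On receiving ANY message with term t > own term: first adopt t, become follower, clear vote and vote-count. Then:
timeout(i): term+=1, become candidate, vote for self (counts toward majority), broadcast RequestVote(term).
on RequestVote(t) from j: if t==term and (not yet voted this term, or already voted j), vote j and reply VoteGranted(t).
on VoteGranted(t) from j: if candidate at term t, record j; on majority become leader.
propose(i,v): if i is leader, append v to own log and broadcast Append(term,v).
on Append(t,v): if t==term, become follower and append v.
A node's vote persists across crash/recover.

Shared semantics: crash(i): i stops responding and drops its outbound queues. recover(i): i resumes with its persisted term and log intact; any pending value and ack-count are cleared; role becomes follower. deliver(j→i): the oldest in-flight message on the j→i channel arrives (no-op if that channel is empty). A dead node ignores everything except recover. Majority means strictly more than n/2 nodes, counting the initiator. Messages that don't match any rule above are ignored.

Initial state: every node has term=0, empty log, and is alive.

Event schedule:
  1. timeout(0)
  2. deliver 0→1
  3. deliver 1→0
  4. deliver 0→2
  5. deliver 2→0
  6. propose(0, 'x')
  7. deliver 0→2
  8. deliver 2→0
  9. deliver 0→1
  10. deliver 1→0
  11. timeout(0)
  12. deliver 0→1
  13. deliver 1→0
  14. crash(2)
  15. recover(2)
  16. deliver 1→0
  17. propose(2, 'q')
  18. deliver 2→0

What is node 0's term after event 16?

e1 timeout(0): 0[cand,t=1,-]
e2 deliver 0→1: 1[foll,t=1,-]
e3 deliver 1→0: 0[lead,t=1,-]
e4 deliver 0→2: 2[foll,t=1,-]
e5 deliver 2→0: ·
e6 propose(0,'x'): 0[lead,t=1,x]
e7 deliver 0→2: 2[foll,t=1,x]
e8 deliver 2→0: ·
e9 deliver 0→1: 1[foll,t=1,x]
e10 deliver 1→0: ·
e11 timeout(0): 0[cand,t=2,x]
e12 deliver 0→1: 1[foll,t=2,x]
e13 deliver 1→0: 0[lead,t=2,x]
e14 crash(2): 2[✗foll,t=1,x]
e15 recover(2): 2[foll,t=1,x]
e16 deliver 1→0: ·

2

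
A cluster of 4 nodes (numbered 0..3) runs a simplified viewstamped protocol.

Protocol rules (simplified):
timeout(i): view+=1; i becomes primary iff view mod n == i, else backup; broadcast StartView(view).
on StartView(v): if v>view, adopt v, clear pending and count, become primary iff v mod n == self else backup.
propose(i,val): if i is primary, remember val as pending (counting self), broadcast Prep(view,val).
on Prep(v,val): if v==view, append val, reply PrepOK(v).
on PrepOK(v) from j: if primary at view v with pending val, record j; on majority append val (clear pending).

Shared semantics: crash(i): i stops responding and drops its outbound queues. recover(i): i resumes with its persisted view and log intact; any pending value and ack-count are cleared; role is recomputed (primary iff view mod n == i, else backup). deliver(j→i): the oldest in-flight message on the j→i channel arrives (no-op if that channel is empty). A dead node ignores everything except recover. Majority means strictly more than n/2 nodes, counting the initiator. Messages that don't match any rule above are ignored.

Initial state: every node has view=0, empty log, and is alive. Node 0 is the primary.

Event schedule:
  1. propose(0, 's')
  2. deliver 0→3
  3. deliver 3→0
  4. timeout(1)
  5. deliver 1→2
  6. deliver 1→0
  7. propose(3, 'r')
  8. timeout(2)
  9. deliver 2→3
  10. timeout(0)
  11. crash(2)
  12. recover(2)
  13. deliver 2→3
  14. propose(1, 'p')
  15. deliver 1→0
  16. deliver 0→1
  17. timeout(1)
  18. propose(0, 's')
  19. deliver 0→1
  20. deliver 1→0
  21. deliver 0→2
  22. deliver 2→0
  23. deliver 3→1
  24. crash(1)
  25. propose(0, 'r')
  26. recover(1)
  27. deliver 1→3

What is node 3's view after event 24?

1. propose(0,'s'):  nop
2. deliver 0→3:  <3:back v0 s>
3. deliver 3→0:  nop
4. timeout(1):  <1:prim v1 ->
5. deliver 1→2:  <2:back v1 ->
6. deliver 1→0:  <0:back v1 ->
7. propose(3,'r'):  nop
8. timeout(2):  <2:prim v2 ->
9. deliver 2→3:  <3:back v2 s>
10. timeout(0):  <0:back v2 ->
11. crash(2):  <2:✗prim v2 ->
12. recover(2):  <2:prim v2 ->
13. deliver 2→3:  nop
14. propose(1,'p'):  nop
15. deliver 1→0:  nop
16. deliver 0→1:  nop
17. timeout(1):  <1:back v2 ->
18. propose(0,'s'):  nop
19. deliver 0→1:  nop
20. deliver 1→0:  nop
21. deliver 0→2:  nop
22. deliver 2→0:  nop
23. deliver 3→1:  nop
24. crash(1):  <1:✗back v2 ->

2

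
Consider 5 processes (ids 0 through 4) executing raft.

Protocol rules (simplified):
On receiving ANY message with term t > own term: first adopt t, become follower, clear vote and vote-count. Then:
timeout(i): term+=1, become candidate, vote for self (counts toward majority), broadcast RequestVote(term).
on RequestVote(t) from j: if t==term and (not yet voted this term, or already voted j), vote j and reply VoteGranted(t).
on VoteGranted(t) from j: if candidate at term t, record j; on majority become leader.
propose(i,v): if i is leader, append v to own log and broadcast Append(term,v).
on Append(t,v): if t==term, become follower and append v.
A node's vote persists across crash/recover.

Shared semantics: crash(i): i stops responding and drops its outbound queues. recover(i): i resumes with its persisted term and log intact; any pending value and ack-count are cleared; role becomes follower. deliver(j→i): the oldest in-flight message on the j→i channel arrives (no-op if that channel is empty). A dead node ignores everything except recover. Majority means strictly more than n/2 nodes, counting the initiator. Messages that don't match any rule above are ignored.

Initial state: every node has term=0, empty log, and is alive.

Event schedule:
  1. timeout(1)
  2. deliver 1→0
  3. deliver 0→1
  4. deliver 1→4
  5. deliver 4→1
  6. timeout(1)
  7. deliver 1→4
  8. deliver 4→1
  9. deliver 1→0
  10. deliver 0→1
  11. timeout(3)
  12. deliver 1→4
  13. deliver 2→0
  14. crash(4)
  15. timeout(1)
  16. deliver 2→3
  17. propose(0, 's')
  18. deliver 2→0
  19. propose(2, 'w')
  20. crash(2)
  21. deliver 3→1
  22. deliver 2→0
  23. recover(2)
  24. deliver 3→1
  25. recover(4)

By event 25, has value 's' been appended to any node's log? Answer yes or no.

no

1. timeout(1):  <1:cand t1 ->
2. deliver 1→0:  <0:foll t1 ->
3. deliver 0→1:  nop
4. deliver 1→4:  <4:foll t1 ->
5. deliver 4→1:  <1:lead t1 ->
6. timeout(1):  <1:cand t2 ->
7. deliver 1→4:  <4:foll t2 ->
8. deliver 4→1:  nop
9. deliver 1→0:  <0:foll t2 ->
10. deliver 0→1:  <1:lead t2 ->
11. timeout(3):  <3:cand t1 ->
12. deliver 1→4:  nop
13. deliver 2→0:  nop
14. crash(4):  <4:✗foll t2 ->
15. timeout(1):  <1:cand t3 ->
16. deliver 2→3:  nop
17. propose(0,'s'):  nop
18. deliver 2→0:  nop
19. propose(2,'w'):  nop
20. crash(2):  <2:✗foll t0 ->
21. deliver 3→1:  nop
22. deliver 2→0:  nop
23. recover(2):  <2:foll t0 ->
24. deliver 3→1:  nop
25. recover(4):  <4:foll t2 ->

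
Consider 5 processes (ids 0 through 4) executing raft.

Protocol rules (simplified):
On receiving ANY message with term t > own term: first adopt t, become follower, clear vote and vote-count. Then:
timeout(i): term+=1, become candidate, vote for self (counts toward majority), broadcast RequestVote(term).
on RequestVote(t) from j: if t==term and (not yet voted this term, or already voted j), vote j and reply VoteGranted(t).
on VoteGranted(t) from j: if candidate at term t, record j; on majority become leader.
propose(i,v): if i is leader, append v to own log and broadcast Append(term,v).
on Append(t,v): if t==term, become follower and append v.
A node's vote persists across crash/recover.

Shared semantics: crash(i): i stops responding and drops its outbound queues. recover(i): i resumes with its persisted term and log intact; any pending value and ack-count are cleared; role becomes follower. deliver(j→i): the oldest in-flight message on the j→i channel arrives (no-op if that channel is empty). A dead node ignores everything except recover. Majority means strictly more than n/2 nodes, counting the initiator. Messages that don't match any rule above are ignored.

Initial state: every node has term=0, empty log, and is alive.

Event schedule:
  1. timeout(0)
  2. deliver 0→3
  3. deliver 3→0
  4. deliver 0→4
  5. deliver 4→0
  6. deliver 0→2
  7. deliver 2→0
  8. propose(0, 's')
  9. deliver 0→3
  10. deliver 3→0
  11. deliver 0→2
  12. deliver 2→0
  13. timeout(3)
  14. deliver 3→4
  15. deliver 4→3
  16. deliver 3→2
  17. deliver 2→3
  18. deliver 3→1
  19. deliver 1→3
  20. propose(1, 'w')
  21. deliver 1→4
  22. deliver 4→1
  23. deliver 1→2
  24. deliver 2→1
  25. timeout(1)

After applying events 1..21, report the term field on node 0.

1

[1] timeout(0) → N0(cand t1 [-])
[2] deliver 0→3 → N3(foll t1 [-])
[3] deliver 3→0 → ∅
[4] deliver 0→4 → N4(foll t1 [-])
[5] deliver 4→0 → N0(lead t1 [-])
[6] deliver 0→2 → N2(foll t1 [-])
[7] deliver 2→0 → ∅
[8] propose(0,'s') → N0(lead t1 [s])
[9] deliver 0→3 → N3(foll t1 [s])
[10] deliver 3→0 → ∅
[11] deliver 0→2 → N2(foll t1 [s])
[12] deliver 2→0 → ∅
[13] timeout(3) → N3(cand t2 [s])
[14] deliver 3→4 → N4(foll t2 [-])
[15] deliver 4→3 → ∅
[16] deliver 3→2 → N2(foll t2 [s])
[17] deliver 2→3 → N3(lead t2 [s])
[18] deliver 3→1 → N1(foll t2 [-])
[19] deliver 1→3 → ∅
[20] propose(1,'w') → ∅
[21] deliver 1→4 → ∅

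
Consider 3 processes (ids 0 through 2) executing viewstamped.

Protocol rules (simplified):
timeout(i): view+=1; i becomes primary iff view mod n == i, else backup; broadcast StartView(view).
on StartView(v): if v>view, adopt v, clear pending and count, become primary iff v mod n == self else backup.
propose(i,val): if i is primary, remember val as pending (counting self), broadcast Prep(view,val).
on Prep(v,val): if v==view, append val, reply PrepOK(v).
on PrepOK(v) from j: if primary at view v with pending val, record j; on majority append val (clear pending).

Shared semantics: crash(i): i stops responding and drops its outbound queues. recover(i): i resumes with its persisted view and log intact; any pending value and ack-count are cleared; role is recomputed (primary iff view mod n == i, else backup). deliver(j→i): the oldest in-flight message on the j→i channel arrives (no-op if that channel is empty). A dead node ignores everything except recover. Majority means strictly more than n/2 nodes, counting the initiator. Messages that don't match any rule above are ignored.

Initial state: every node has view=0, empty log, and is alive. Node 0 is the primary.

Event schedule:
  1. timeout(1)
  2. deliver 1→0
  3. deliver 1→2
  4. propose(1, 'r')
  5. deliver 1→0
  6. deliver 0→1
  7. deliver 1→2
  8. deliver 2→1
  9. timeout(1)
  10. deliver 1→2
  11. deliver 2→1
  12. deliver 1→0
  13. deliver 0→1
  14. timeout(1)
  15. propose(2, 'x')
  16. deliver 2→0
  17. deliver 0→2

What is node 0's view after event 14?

2

e1 timeout(1): 1[prim,v=1,-]
e2 deliver 1→0: 0[back,v=1,-]
e3 deliver 1→2: 2[back,v=1,-]
e4 propose(1,'r'): ·
e5 deliver 1→0: 0[back,v=1,r]
e6 deliver 0→1: 1[prim,v=1,r]
e7 deliver 1→2: 2[back,v=1,r]
e8 deliver 2→1: ·
e9 timeout(1): 1[back,v=2,r]
e10 deliver 1→2: 2[prim,v=2,r]
e11 deliver 2→1: ·
e12 deliver 1→0: 0[back,v=2,r]
e13 deliver 0→1: ·
e14 timeout(1): 1[back,v=3,r]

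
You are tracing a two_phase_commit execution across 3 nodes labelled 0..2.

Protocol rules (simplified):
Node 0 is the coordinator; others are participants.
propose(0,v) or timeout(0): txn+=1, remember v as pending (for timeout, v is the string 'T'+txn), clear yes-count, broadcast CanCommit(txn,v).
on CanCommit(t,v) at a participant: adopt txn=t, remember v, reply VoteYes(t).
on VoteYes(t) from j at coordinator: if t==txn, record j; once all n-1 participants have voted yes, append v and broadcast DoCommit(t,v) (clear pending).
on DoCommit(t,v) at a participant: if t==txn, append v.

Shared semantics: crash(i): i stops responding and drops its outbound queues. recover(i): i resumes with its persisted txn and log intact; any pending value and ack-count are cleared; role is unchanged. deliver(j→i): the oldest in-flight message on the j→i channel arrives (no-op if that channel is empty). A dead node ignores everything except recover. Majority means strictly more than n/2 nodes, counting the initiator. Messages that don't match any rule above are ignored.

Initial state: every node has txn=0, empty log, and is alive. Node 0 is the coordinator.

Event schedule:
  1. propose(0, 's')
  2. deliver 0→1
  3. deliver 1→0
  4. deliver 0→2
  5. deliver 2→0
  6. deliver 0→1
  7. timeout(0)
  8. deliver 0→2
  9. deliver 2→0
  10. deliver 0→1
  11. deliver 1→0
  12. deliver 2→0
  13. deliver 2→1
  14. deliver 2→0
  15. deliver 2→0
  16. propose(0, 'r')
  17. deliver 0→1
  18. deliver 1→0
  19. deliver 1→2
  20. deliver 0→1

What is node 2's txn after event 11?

1

1. propose(0,'s'):  <0:coor t1 ->
2. deliver 0→1:  <1:part t1 ->
3. deliver 1→0:  nop
4. deliver 0→2:  <2:part t1 ->
5. deliver 2→0:  <0:coor t1 s>
6. deliver 0→1:  <1:part t1 s>
7. timeout(0):  <0:coor t2 s>
8. deliver 0→2:  <2:part t1 s>
9. deliver 2→0:  nop
10. deliver 0→1:  <1:part t2 s>
11. deliver 1→0:  nop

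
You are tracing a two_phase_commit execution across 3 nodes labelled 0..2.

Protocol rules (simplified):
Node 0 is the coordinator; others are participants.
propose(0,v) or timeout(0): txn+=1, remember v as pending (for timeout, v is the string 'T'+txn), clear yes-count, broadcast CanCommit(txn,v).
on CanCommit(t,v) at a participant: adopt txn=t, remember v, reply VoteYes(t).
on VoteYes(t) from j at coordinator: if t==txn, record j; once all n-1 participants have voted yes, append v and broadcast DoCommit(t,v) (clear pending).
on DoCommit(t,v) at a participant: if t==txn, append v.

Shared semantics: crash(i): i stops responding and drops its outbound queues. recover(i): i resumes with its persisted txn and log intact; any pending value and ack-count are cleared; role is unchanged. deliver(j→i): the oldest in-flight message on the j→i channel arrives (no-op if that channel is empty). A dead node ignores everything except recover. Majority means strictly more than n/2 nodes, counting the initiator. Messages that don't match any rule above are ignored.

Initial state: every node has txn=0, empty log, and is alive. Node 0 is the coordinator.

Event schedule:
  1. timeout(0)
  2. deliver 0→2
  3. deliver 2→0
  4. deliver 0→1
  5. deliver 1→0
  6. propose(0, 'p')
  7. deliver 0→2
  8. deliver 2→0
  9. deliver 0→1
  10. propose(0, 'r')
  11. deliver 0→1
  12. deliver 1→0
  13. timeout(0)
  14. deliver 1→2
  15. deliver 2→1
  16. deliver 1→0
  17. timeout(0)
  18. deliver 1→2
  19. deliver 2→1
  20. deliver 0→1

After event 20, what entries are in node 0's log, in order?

e1 timeout(0): 0[coor,t=1,-]
e2 deliver 0→2: 2[part,t=1,-]
e3 deliver 2→0: ·
e4 deliver 0→1: 1[part,t=1,-]
e5 deliver 1→0: 0[coor,t=1,T1]
e6 propose(0,'p'): 0[coor,t=2,T1]
e7 deliver 0→2: 2[part,t=1,T1]
e8 deliver 2→0: ·
e9 deliver 0→1: 1[part,t=1,T1]
e10 propose(0,'r'): 0[coor,t=3,T1]
e11 deliver 0→1: 1[part,t=2,T1]
e12 deliver 1→0: ·
e13 timeout(0): 0[coor,t=4,T1]
e14 deliver 1→2: ·
e15 deliver 2→1: ·
e16 deliver 1→0: ·
e17 timeout(0): 0[coor,t=5,T1]
e18 deliver 1→2: ·
e19 deliver 2→1: ·
e20 deliver 0→1: 1[part,t=3,T1]

T1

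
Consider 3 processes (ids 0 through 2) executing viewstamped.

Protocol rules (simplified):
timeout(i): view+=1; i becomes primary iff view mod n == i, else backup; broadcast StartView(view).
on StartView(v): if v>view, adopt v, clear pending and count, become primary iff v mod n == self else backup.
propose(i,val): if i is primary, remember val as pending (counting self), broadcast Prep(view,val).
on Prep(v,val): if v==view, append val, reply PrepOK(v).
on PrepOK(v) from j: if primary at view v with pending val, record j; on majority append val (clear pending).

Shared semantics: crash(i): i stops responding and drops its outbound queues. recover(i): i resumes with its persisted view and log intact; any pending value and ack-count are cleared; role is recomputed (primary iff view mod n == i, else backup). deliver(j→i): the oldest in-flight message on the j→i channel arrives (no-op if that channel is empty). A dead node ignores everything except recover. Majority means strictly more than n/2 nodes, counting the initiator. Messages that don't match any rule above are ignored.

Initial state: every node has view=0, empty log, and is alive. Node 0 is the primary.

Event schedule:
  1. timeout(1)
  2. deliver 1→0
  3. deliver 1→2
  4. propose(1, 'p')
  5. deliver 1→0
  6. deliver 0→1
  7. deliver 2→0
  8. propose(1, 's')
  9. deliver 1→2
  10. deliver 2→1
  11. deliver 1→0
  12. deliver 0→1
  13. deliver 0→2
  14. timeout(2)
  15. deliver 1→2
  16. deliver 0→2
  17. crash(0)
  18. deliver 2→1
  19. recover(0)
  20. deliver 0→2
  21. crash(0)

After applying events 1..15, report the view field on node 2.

e1 timeout(1): 1[prim,v=1,-]
e2 deliver 1→0: 0[back,v=1,-]
e3 deliver 1→2: 2[back,v=1,-]
e4 propose(1,'p'): ·
e5 deliver 1→0: 0[back,v=1,p]
e6 deliver 0→1: 1[prim,v=1,p]
e7 deliver 2→0: ·
e8 propose(1,'s'): ·
e9 deliver 1→2: 2[back,v=1,p]
e10 deliver 2→1: 1[prim,v=1,p,s]
e11 deliver 1→0: 0[back,v=1,p,s]
e12 deliver 0→1: ·
e13 deliver 0→2: ·
e14 timeout(2): 2[prim,v=2,p]
e15 deliver 1→2: ·

2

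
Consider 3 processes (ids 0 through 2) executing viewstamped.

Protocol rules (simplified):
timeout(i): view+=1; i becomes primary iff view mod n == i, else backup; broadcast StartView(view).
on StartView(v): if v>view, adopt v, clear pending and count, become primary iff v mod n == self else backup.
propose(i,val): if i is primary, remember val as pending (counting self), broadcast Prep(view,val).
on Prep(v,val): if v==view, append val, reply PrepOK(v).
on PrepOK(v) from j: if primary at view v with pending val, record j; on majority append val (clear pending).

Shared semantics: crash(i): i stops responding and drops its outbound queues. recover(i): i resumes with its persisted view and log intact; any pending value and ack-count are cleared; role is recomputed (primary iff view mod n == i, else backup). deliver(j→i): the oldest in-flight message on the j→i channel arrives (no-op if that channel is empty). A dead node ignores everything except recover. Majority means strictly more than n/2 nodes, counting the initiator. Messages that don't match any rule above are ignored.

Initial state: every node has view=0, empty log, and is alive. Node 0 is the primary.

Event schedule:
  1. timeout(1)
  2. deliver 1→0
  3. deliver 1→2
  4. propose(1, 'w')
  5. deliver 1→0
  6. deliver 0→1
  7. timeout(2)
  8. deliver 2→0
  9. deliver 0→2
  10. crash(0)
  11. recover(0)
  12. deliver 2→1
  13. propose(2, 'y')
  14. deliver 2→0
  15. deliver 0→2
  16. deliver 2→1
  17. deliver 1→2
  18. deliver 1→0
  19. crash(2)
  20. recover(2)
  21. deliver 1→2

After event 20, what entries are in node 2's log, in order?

[1] timeout(1) → N1(prim v1 [-])
[2] deliver 1→0 → N0(back v1 [-])
[3] deliver 1→2 → N2(back v1 [-])
[4] propose(1,'w') → ∅
[5] deliver 1→0 → N0(back v1 [w])
[6] deliver 0→1 → N1(prim v1 [w])
[7] timeout(2) → N2(prim v2 [-])
[8] deliver 2→0 → N0(back v2 [w])
[9] deliver 0→2 → ∅
[10] crash(0) → N0(✗back v2 [w])
[11] recover(0) → N0(back v2 [w])
[12] deliver 2→1 → N1(back v2 [w])
[13] propose(2,'y') → ∅
[14] deliver 2→0 → N0(back v2 [w,y])
[15] deliver 0→2 → N2(prim v2 [y])
[16] deliver 2→1 → N1(back v2 [w,y])
[17] deliver 1→2 → ∅
[18] deliver 1→0 → ∅
[19] crash(2) → N2(✗prim v2 [y])
[20] recover(2) → N2(prim v2 [y])

y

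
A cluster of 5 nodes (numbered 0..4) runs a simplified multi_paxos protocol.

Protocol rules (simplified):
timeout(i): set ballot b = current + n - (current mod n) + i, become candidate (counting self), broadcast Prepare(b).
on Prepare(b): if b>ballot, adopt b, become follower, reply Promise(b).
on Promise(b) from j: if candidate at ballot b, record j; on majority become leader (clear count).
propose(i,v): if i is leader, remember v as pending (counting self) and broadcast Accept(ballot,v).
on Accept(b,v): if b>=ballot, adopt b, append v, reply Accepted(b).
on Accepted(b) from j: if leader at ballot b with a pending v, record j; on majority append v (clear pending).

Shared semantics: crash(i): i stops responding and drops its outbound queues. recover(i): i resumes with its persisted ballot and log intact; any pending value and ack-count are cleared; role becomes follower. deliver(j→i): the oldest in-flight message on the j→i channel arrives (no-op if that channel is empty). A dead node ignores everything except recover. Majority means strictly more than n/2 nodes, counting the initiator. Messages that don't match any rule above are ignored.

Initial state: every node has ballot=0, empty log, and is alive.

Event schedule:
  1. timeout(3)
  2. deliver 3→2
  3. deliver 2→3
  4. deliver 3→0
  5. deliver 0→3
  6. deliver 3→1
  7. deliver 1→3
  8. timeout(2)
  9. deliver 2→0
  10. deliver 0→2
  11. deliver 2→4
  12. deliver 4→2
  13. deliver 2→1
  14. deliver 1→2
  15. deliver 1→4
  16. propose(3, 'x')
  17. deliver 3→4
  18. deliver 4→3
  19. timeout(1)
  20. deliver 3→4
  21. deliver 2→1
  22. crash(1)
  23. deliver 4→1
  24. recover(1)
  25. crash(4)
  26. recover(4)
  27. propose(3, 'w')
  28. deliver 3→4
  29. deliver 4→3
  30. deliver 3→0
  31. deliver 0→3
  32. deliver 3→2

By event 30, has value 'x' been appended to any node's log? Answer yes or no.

1. timeout(3):  <3:cand b8 ->
2. deliver 3→2:  <2:foll b8 ->
3. deliver 2→3:  nop
4. deliver 3→0:  <0:foll b8 ->
5. deliver 0→3:  <3:lead b8 ->
6. deliver 3→1:  <1:foll b8 ->
7. deliver 1→3:  nop
8. timeout(2):  <2:cand b12 ->
9. deliver 2→0:  <0:foll b12 ->
10. deliver 0→2:  nop
11. deliver 2→4:  <4:foll b12 ->
12. deliver 4→2:  <2:lead b12 ->
13. deliver 2→1:  <1:foll b12 ->
14. deliver 1→2:  nop
15. deliver 1→4:  nop
16. propose(3,'x'):  nop
17. deliver 3→4:  nop
18. deliver 4→3:  nop
19. timeout(1):  <1:cand b16 ->
20. deliver 3→4:  nop
21. deliver 2→1:  nop
22. crash(1):  <1:✗cand b16 ->
23. deliver 4→1:  nop
24. recover(1):  <1:foll b16 ->
25. crash(4):  <4:✗foll b12 ->
26. recover(4):  <4:foll b12 ->
27. propose(3,'w'):  nop
28. deliver 3→4:  nop
29. deliver 4→3:  nop
30. deliver 3→0:  nop

no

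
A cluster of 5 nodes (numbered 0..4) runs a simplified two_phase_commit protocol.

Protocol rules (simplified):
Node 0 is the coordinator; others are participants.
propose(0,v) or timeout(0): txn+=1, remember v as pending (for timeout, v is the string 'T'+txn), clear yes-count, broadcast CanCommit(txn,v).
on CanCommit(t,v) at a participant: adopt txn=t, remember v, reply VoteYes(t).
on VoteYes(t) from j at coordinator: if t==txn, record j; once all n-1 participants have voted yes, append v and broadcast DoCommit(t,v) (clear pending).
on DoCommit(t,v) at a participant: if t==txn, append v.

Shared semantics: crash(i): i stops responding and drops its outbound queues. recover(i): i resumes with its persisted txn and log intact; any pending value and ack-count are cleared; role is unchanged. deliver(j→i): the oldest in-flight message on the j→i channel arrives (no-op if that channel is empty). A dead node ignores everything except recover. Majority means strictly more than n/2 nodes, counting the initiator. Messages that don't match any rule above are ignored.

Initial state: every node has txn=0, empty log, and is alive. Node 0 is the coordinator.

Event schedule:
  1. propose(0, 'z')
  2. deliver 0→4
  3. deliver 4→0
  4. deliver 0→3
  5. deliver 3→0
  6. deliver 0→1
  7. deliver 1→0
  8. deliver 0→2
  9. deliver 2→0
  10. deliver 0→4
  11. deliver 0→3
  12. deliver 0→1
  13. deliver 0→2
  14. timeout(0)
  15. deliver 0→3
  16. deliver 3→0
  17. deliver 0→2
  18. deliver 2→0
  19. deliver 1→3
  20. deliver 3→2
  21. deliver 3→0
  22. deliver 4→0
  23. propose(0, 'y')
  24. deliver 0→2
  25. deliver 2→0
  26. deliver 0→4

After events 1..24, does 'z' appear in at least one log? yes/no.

step 1 propose(0,'z'): 0={coor,t=1,log=-}
step 2 deliver 0→4: 4={part,t=1,log=-}
step 3 deliver 4→0: —
step 4 deliver 0→3: 3={part,t=1,log=-}
step 5 deliver 3→0: —
step 6 deliver 0→1: 1={part,t=1,log=-}
step 7 deliver 1→0: —
step 8 deliver 0→2: 2={part,t=1,log=-}
step 9 deliver 2→0: 0={coor,t=1,log=z}
step 10 deliver 0→4: 4={part,t=1,log=z}
step 11 deliver 0→3: 3={part,t=1,log=z}
step 12 deliver 0→1: 1={part,t=1,log=z}
step 13 deliver 0→2: 2={part,t=1,log=z}
step 14 timeout(0): 0={coor,t=2,log=z}
step 15 deliver 0→3: 3={part,t=2,log=z}
step 16 deliver 3→0: —
step 17 deliver 0→2: 2={part,t=2,log=z}
step 18 deliver 2→0: —
step 19 deliver 1→3: —
step 20 deliver 3→2: —
step 21 deliver 3→0: —
step 22 deliver 4→0: —
step 23 propose(0,'y'): 0={coor,t=3,log=z}
step 24 deliver 0→2: 2={part,t=3,log=z}

yes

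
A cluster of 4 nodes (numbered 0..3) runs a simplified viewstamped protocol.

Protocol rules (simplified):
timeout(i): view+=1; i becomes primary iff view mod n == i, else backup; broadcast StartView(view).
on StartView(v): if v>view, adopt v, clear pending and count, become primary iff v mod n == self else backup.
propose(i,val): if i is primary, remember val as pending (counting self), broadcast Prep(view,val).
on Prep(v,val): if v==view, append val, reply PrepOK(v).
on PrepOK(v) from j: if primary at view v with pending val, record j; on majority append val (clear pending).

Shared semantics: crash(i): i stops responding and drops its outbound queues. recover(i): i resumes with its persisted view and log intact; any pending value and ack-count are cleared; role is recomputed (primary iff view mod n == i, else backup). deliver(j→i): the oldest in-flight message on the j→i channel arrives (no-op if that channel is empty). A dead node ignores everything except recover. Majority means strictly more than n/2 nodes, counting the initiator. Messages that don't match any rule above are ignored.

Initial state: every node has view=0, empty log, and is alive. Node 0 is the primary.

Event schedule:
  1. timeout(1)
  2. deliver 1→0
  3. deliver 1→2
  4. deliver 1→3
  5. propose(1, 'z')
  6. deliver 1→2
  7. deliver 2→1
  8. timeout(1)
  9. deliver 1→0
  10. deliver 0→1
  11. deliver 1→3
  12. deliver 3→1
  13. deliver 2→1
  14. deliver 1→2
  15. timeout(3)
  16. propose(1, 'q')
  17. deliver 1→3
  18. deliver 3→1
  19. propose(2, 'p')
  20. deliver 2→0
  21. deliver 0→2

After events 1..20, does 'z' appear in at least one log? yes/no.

yes

e1 timeout(1): 1[prim,v=1,-]
e2 deliver 1→0: 0[back,v=1,-]
e3 deliver 1→2: 2[back,v=1,-]
e4 deliver 1→3: 3[back,v=1,-]
e5 propose(1,'z'): ·
e6 deliver 1→2: 2[back,v=1,z]
e7 deliver 2→1: ·
e8 timeout(1): 1[back,v=2,-]
e9 deliver 1→0: 0[back,v=1,z]
e10 deliver 0→1: ·
e11 deliver 1→3: 3[back,v=1,z]
e12 deliver 3→1: ·
e13 deliver 2→1: ·
e14 deliver 1→2: 2[prim,v=2,z]
e15 timeout(3): 3[back,v=2,z]
e16 propose(1,'q'): ·
e17 deliver 1→3: ·
e18 deliver 3→1: ·
e19 propose(2,'p'): ·
e20 deliver 2→0: ·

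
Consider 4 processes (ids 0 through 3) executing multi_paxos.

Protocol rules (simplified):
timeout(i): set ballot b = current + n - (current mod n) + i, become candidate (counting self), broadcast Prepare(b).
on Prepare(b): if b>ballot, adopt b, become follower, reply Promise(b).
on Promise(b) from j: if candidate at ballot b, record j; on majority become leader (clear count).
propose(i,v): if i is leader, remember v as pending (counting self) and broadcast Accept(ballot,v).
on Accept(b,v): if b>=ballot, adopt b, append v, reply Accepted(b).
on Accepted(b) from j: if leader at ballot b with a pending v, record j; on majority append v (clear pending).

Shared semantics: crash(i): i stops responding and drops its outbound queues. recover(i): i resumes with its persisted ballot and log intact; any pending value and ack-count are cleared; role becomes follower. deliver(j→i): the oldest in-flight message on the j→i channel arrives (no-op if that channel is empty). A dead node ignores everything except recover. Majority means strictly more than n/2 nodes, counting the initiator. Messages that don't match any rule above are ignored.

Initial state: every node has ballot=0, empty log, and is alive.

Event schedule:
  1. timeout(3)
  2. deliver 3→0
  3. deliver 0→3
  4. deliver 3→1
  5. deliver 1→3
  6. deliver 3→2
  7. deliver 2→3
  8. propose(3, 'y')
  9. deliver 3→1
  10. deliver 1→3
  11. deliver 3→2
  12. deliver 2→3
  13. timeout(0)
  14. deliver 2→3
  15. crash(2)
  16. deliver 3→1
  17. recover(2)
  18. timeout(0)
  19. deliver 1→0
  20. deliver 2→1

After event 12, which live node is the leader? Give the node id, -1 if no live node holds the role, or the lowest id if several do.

[1] timeout(3) → N3(cand b7 [-])
[2] deliver 3→0 → N0(foll b7 [-])
[3] deliver 0→3 → ∅
[4] deliver 3→1 → N1(foll b7 [-])
[5] deliver 1→3 → N3(lead b7 [-])
[6] deliver 3→2 → N2(foll b7 [-])
[7] deliver 2→3 → ∅
[8] propose(3,'y') → ∅
[9] deliver 3→1 → N1(foll b7 [y])
[10] deliver 1→3 → ∅
[11] deliver 3→2 → N2(foll b7 [y])
[12] deliver 2→3 → N3(lead b7 [y])

3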